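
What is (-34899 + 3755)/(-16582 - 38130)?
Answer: 3893/6839 ≈ 0.56923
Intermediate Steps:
(-34899 + 3755)/(-16582 - 38130) = -31144/(-54712) = -31144*(-1/54712) = 3893/6839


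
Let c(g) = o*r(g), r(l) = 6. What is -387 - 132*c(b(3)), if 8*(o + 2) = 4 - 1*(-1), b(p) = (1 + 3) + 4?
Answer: 702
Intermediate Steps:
b(p) = 8 (b(p) = 4 + 4 = 8)
o = -11/8 (o = -2 + (4 - 1*(-1))/8 = -2 + (4 + 1)/8 = -2 + (⅛)*5 = -2 + 5/8 = -11/8 ≈ -1.3750)
c(g) = -33/4 (c(g) = -11/8*6 = -33/4)
-387 - 132*c(b(3)) = -387 - 132*(-33/4) = -387 + 1089 = 702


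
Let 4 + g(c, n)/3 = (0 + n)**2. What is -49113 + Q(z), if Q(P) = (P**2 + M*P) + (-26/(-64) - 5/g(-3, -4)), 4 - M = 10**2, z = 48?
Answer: -14808019/288 ≈ -51417.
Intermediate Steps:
g(c, n) = -12 + 3*n**2 (g(c, n) = -12 + 3*(0 + n)**2 = -12 + 3*n**2)
M = -96 (M = 4 - 1*10**2 = 4 - 1*100 = 4 - 100 = -96)
Q(P) = 77/288 + P**2 - 96*P (Q(P) = (P**2 - 96*P) + (-26/(-64) - 5/(-12 + 3*(-4)**2)) = (P**2 - 96*P) + (-26*(-1/64) - 5/(-12 + 3*16)) = (P**2 - 96*P) + (13/32 - 5/(-12 + 48)) = (P**2 - 96*P) + (13/32 - 5/36) = (P**2 - 96*P) + 77/288 = 77/288 + P**2 - 96*P)
-49113 + Q(z) = -49113 + (77/288 + 48**2 - 96*48) = -49113 + (77/288 + 2304 - 4608) = -49113 - 663475/288 = -14808019/288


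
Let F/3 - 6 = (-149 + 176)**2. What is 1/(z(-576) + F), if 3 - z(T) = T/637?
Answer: 637/1407072 ≈ 0.00045271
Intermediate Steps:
F = 2205 (F = 18 + 3*(-149 + 176)**2 = 18 + 3*27**2 = 18 + 3*729 = 18 + 2187 = 2205)
z(T) = 3 - T/637
1/(z(-576) + F) = 1/((3 - 1/637*(-576)) + 2205) = 1/((3 + 576/637) + 2205) = 1/(2487/637 + 2205) = 1/(1407072/637) = 637/1407072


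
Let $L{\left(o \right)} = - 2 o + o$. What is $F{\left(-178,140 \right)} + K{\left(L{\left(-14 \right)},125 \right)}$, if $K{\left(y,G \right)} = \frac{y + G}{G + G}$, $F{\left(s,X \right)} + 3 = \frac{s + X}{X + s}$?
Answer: $- \frac{361}{250} \approx -1.444$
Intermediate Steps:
$L{\left(o \right)} = - o$
$F{\left(s,X \right)} = -2$ ($F{\left(s,X \right)} = -3 + \frac{s + X}{X + s} = -3 + \frac{X + s}{X + s} = -3 + 1 = -2$)
$K{\left(y,G \right)} = \frac{G + y}{2 G}$
$F{\left(-178,140 \right)} + K{\left(L{\left(-14 \right)},125 \right)} = -2 + \frac{125 - -14}{2 \cdot 125} = -2 + \frac{1}{2} \cdot \frac{1}{125} \left(125 + 14\right) = -2 + \frac{1}{2} \cdot \frac{1}{125} \cdot 139 = -2 + \frac{139}{250} = - \frac{361}{250}$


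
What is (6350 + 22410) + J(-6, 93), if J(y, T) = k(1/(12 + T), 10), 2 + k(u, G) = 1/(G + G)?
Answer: 575161/20 ≈ 28758.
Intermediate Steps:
k(u, G) = -2 + 1/(2*G) (k(u, G) = -2 + 1/(G + G) = -2 + 1/(2*G))
J(y, T) = -39/20 (J(y, T) = -2 + (½)/10 = -2 + (½)*(⅒) = -2 + 1/20 = -39/20)
(6350 + 22410) + J(-6, 93) = (6350 + 22410) - 39/20 = 28760 - 39/20 = 575161/20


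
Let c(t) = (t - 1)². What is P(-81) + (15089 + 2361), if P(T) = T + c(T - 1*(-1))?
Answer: 23930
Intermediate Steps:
c(t) = (-1 + t)²
P(T) = T + T² (P(T) = T + (-1 + (T - 1*(-1)))² = T + (-1 + (T + 1))² = T + (-1 + (1 + T))² = T + T²)
P(-81) + (15089 + 2361) = -81*(1 - 81) + (15089 + 2361) = -81*(-80) + 17450 = 6480 + 17450 = 23930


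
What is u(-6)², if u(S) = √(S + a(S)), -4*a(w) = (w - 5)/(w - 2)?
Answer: -203/32 ≈ -6.3438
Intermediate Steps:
a(w) = -(-5 + w)/(4*(-2 + w)) (a(w) = -(w - 5)/(4*(w - 2)) = -(-5 + w)/(4*(-2 + w)))
u(S) = √(S + (5 - S)/(4*(-2 + S)))
u(-6)² = (√((5 - 1*(-6) + 4*(-6)*(-2 - 6))/(-2 - 6))/2)² = (√((5 + 6 + 4*(-6)*(-8))/(-8))/2)² = (√(-(5 + 6 + 192)/8)/2)² = (√(-⅛*203)/2)² = (√(-203/8)/2)² = ((I*√406/4)/2)² = (I*√406/8)² = -203/32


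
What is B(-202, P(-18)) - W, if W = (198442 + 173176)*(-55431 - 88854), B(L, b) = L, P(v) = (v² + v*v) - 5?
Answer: 53618902928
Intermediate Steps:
P(v) = -5 + 2*v² (P(v) = (v² + v²) - 5 = 2*v² - 5 = -5 + 2*v²)
W = -53618903130 (W = 371618*(-144285) = -53618903130)
B(-202, P(-18)) - W = -202 - 1*(-53618903130) = -202 + 53618903130 = 53618902928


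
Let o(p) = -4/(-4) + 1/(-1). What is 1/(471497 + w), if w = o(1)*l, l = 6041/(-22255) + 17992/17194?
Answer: 1/471497 ≈ 2.1209e-6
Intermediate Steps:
o(p) = 0 (o(p) = -4*(-1/4) + 1*(-1) = 1 - 1 = 0)
l = 148271503/191326235 (l = 6041*(-1/22255) + 17992*(1/17194) = -6041/22255 + 8996/8597 = 148271503/191326235 ≈ 0.77497)
w = 0 (w = 0*(148271503/191326235) = 0)
1/(471497 + w) = 1/(471497 + 0) = 1/471497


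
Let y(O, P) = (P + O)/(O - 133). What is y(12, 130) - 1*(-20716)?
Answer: 2506494/121 ≈ 20715.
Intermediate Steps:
y(O, P) = (O + P)/(-133 + O)
y(12, 130) - 1*(-20716) = (12 + 130)/(-133 + 12) - 1*(-20716) = 142/(-121) + 20716 = -1/121*142 + 20716 = -142/121 + 20716 = 2506494/121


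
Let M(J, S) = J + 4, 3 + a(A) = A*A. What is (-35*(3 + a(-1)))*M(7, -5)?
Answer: -385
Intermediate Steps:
a(A) = -3 + A² (a(A) = -3 + A*A = -3 + A²)
M(J, S) = 4 + J
(-35*(3 + a(-1)))*M(7, -5) = (-35*(3 + (-3 + (-1)²)))*(4 + 7) = -35*(3 + (-3 + 1))*11 = -35*(3 - 2)*11 = -35*1*11 = -35*11 = -385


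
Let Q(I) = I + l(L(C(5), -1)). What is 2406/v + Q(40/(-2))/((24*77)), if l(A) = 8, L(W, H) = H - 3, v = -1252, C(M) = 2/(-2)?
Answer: -46472/24101 ≈ -1.9282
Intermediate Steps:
C(M) = -1 (C(M) = 2*(-½) = -1)
L(W, H) = -3 + H
Q(I) = 8 + I (Q(I) = I + 8 = 8 + I)
2406/v + Q(40/(-2))/((24*77)) = 2406/(-1252) + (8 + 40/(-2))/((24*77)) = 2406*(-1/1252) + (8 + 40*(-½))/1848 = -1203/626 + (8 - 20)*(1/1848) = -1203/626 - 12*1/1848 = -1203/626 - 1/154 = -46472/24101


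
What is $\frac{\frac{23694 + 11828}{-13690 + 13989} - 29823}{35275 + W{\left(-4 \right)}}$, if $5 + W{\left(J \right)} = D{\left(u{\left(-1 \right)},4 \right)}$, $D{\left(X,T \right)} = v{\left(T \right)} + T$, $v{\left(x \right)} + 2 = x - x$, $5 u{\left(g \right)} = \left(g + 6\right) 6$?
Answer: $- \frac{8881555}{10546328} \approx -0.84215$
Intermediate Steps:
$u{\left(g \right)} = \frac{36}{5} + \frac{6 g}{5}$ ($u{\left(g \right)} = \frac{\left(g + 6\right) 6}{5} = \frac{\left(6 + g\right) 6}{5} = \frac{36 + 6 g}{5} = \frac{36}{5} + \frac{6 g}{5}$)
$v{\left(x \right)} = -2$ ($v{\left(x \right)} = -2 + \left(x - x\right) = -2 + 0 = -2$)
$D{\left(X,T \right)} = -2 + T$
$W{\left(J \right)} = -3$ ($W{\left(J \right)} = -5 + \left(-2 + 4\right) = -5 + 2 = -3$)
$\frac{\frac{23694 + 11828}{-13690 + 13989} - 29823}{35275 + W{\left(-4 \right)}} = \frac{\frac{23694 + 11828}{-13690 + 13989} - 29823}{35275 - 3} = \frac{\frac{35522}{299} - 29823}{35272} = \left(35522 \cdot \frac{1}{299} - 29823\right) \frac{1}{35272} = \left(\frac{35522}{299} - 29823\right) \frac{1}{35272} = \left(- \frac{8881555}{299}\right) \frac{1}{35272} = - \frac{8881555}{10546328}$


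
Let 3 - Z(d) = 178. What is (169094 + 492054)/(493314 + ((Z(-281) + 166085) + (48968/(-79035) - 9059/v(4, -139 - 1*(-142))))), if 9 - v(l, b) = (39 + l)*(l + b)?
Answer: 15258118996560/15214418180689 ≈ 1.0029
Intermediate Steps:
v(l, b) = 9 - (39 + l)*(b + l) (v(l, b) = 9 - (39 + l)*(l + b) = 9 - (39 + l)*(b + l))
Z(d) = -175 (Z(d) = 3 - 1*178 = 3 - 178 = -175)
(169094 + 492054)/(493314 + ((Z(-281) + 166085) + (48968/(-79035) - 9059/v(4, -139 - 1*(-142))))) = (169094 + 492054)/(493314 + ((-175 + 166085) + (48968/(-79035) - 9059/(9 - 1*4² - 39*(-139 - 1*(-142)) - 39*4 - 1*(-139 - 1*(-142))*4)))) = 661148/(493314 + (165910 + (48968*(-1/79035) - 9059/(9 - 1*16 - 39*(-139 + 142) - 156 - 1*(-139 + 142)*4)))) = 661148/(493314 + (165910 + (-48968/79035 - 9059/(9 - 16 - 39*3 - 156 - 1*3*4)))) = 661148/(493314 + (165910 + (-48968/79035 - 9059/(9 - 16 - 117 - 156 - 12)))) = 661148/(493314 + (165910 + (-48968/79035 - 9059/(-292)))) = 661148/(493314 + (165910 + (-48968/79035 - 9059*(-1/292)))) = 661148/(493314 + (165910 + (-48968/79035 + 9059/292))) = 661148/(493314 + (165910 + 701679409/23078220)) = 661148/(493314 + 3829609159609/23078220) = 661148/(15214418180689/23078220) = 661148*(23078220/15214418180689) = 15258118996560/15214418180689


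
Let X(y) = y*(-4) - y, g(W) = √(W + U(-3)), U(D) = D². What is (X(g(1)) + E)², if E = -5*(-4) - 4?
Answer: 506 - 160*√10 ≈ 0.035574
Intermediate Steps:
g(W) = √(9 + W) (g(W) = √(W + (-3)²) = √(W + 9) = √(9 + W))
E = 16 (E = 20 - 4 = 16)
X(y) = -5*y (X(y) = -4*y - y = -5*y)
(X(g(1)) + E)² = (-5*√(9 + 1) + 16)² = (-5*√10 + 16)² = (16 - 5*√10)²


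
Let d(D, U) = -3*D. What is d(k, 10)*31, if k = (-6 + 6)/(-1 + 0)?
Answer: 0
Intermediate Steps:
k = 0 (k = 0/(-1) = 0*(-1) = 0)
d(k, 10)*31 = -3*0*31 = 0*31 = 0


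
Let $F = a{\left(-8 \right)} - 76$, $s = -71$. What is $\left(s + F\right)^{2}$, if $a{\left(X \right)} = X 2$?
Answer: $26569$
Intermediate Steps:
$a{\left(X \right)} = 2 X$
$F = -92$ ($F = 2 \left(-8\right) - 76 = -16 - 76 = -92$)
$\left(s + F\right)^{2} = \left(-71 - 92\right)^{2} = \left(-163\right)^{2} = 26569$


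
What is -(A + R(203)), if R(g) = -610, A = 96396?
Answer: -95786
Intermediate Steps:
-(A + R(203)) = -(96396 - 610) = -1*95786 = -95786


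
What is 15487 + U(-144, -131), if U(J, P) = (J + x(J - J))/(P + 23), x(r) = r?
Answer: 46465/3 ≈ 15488.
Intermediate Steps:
U(J, P) = J/(23 + P) (U(J, P) = (J + (J - J))/(P + 23) = (J + 0)/(23 + P) = J/(23 + P))
15487 + U(-144, -131) = 15487 - 144/(23 - 131) = 15487 - 144/(-108) = 15487 - 144*(-1/108) = 15487 + 4/3 = 46465/3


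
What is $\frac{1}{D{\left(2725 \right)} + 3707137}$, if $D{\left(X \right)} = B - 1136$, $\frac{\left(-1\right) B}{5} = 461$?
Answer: $\frac{1}{3703696} \approx 2.7 \cdot 10^{-7}$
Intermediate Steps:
$B = -2305$ ($B = \left(-5\right) 461 = -2305$)
$D{\left(X \right)} = -3441$ ($D{\left(X \right)} = -2305 - 1136 = -3441$)
$\frac{1}{D{\left(2725 \right)} + 3707137} = \frac{1}{-3441 + 3707137} = \frac{1}{3703696}$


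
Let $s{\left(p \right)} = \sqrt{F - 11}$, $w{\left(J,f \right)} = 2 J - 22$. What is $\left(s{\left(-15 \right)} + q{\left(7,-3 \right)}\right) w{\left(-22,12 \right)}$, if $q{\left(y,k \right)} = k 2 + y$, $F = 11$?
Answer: $-66$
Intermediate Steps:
$q{\left(y,k \right)} = y + 2 k$ ($q{\left(y,k \right)} = 2 k + y = y + 2 k$)
$w{\left(J,f \right)} = -22 + 2 J$
$s{\left(p \right)} = 0$ ($s{\left(p \right)} = \sqrt{11 - 11} = \sqrt{0} = 0$)
$\left(s{\left(-15 \right)} + q{\left(7,-3 \right)}\right) w{\left(-22,12 \right)} = \left(0 + \left(7 + 2 \left(-3\right)\right)\right) \left(-22 + 2 \left(-22\right)\right) = \left(0 + \left(7 - 6\right)\right) \left(-22 - 44\right) = \left(0 + 1\right) \left(-66\right) = 1 \left(-66\right) = -66$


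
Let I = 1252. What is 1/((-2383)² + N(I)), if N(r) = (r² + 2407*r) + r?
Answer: 1/10261009 ≈ 9.7456e-8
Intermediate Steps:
N(r) = r² + 2408*r
1/((-2383)² + N(I)) = 1/((-2383)² + 1252*(2408 + 1252)) = 1/(5678689 + 1252*3660) = 1/(5678689 + 4582320) = 1/10261009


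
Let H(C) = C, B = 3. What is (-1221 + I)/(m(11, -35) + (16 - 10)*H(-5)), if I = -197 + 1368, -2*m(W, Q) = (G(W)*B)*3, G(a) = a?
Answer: 100/159 ≈ 0.62893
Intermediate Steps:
m(W, Q) = -9*W/2 (m(W, Q) = -W*3*3/2 = -3*W*3/2 = -9*W/2)
I = 1171
(-1221 + I)/(m(11, -35) + (16 - 10)*H(-5)) = (-1221 + 1171)/(-9/2*11 + (16 - 10)*(-5)) = -50/(-99/2 + 6*(-5)) = -50/(-99/2 - 30) = -50/(-159/2) = -50*(-2/159) = 100/159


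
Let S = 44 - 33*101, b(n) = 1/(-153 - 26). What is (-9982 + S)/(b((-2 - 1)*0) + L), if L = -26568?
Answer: 2375509/4755673 ≈ 0.49951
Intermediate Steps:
b(n) = -1/179 (b(n) = 1/(-179) = -1/179)
S = -3289 (S = 44 - 3333 = -3289)
(-9982 + S)/(b((-2 - 1)*0) + L) = (-9982 - 3289)/(-1/179 - 26568) = -13271/(-4755673/179) = -13271*(-179/4755673) = 2375509/4755673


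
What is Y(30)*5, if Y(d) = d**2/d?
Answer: 150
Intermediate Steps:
Y(d) = d
Y(30)*5 = 30*5 = 150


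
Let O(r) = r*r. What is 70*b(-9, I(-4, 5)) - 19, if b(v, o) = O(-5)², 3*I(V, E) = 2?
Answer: 43731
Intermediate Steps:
I(V, E) = ⅔ (I(V, E) = (⅓)*2 = ⅔)
O(r) = r²
b(v, o) = 625 (b(v, o) = ((-5)²)² = 25² = 625)
70*b(-9, I(-4, 5)) - 19 = 70*625 - 19 = 43750 - 19 = 43731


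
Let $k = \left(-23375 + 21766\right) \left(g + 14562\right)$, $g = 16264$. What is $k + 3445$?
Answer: $-49595589$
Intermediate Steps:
$k = -49599034$ ($k = \left(-23375 + 21766\right) \left(16264 + 14562\right) = \left(-1609\right) 30826 = -49599034$)
$k + 3445 = -49599034 + 3445 = -49595589$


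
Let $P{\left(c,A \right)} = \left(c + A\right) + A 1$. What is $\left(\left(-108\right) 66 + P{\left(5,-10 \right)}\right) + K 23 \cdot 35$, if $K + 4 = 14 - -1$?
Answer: $1712$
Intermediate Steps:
$K = 11$ ($K = -4 + \left(14 - -1\right) = -4 + \left(14 + 1\right) = -4 + 15 = 11$)
$P{\left(c,A \right)} = c + 2 A$ ($P{\left(c,A \right)} = \left(A + c\right) + A = c + 2 A$)
$\left(\left(-108\right) 66 + P{\left(5,-10 \right)}\right) + K 23 \cdot 35 = \left(\left(-108\right) 66 + \left(5 + 2 \left(-10\right)\right)\right) + 11 \cdot 23 \cdot 35 = \left(-7128 + \left(5 - 20\right)\right) + 253 \cdot 35 = \left(-7128 - 15\right) + 8855 = -7143 + 8855 = 1712$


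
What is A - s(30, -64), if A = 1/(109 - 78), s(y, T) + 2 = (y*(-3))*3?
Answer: 8433/31 ≈ 272.03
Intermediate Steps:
s(y, T) = -2 - 9*y (s(y, T) = -2 + (y*(-3))*3 = -2 - 3*y*3 = -2 - 9*y)
A = 1/31 ≈ 0.032258
A - s(30, -64) = 1/31 - (-2 - 9*30) = 1/31 - (-2 - 270) = 1/31 - 1*(-272) = 1/31 + 272 = 8433/31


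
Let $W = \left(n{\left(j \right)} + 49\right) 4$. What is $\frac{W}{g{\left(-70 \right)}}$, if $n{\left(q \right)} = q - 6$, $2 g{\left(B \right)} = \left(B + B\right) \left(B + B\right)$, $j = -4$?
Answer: $\frac{39}{2450} \approx 0.015918$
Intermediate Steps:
$g{\left(B \right)} = 2 B^{2}$ ($g{\left(B \right)} = \frac{\left(B + B\right) \left(B + B\right)}{2} = \frac{2 B 2 B}{2} = \frac{4 B^{2}}{2} = 2 B^{2}$)
$n{\left(q \right)} = -6 + q$
$W = 156$ ($W = \left(\left(-6 - 4\right) + 49\right) 4 = \left(-10 + 49\right) 4 = 39 \cdot 4 = 156$)
$\frac{W}{g{\left(-70 \right)}} = \frac{156}{2 \left(-70\right)^{2}} = \frac{156}{2 \cdot 4900} = \frac{156}{9800} = 156 \cdot \frac{1}{9800} = \frac{39}{2450}$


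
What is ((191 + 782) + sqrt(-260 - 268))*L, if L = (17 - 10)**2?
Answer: 47677 + 196*I*sqrt(33) ≈ 47677.0 + 1125.9*I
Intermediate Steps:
L = 49 (L = 7**2 = 49)
((191 + 782) + sqrt(-260 - 268))*L = ((191 + 782) + sqrt(-260 - 268))*49 = (973 + sqrt(-528))*49 = (973 + 4*I*sqrt(33))*49 = 47677 + 196*I*sqrt(33)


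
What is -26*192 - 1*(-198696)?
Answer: 193704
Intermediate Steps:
-26*192 - 1*(-198696) = -4992 + 198696 = 193704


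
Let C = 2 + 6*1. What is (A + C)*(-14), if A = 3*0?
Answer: -112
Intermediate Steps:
A = 0
C = 8 (C = 2 + 6 = 8)
(A + C)*(-14) = (0 + 8)*(-14) = 8*(-14) = -112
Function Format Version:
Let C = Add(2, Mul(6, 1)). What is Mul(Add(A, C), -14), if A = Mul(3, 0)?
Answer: -112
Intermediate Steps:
A = 0
C = 8 (C = Add(2, 6) = 8)
Mul(Add(A, C), -14) = Mul(Add(0, 8), -14) = Mul(8, -14) = -112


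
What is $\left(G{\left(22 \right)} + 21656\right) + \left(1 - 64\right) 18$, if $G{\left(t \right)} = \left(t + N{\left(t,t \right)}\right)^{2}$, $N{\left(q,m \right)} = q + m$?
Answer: $24878$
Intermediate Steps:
$N{\left(q,m \right)} = m + q$
$G{\left(t \right)} = 9 t^{2}$ ($G{\left(t \right)} = \left(t + \left(t + t\right)\right)^{2} = \left(t + 2 t\right)^{2} = \left(3 t\right)^{2} = 9 t^{2}$)
$\left(G{\left(22 \right)} + 21656\right) + \left(1 - 64\right) 18 = \left(9 \cdot 22^{2} + 21656\right) + \left(1 - 64\right) 18 = \left(9 \cdot 484 + 21656\right) - 1134 = \left(4356 + 21656\right) - 1134 = 26012 - 1134 = 24878$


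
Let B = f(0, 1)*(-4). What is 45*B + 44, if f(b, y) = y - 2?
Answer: 224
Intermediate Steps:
f(b, y) = -2 + y
B = 4 (B = (-2 + 1)*(-4) = -1*(-4) = 4)
45*B + 44 = 45*4 + 44 = 180 + 44 = 224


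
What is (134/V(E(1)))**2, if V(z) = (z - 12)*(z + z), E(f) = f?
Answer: 4489/121 ≈ 37.099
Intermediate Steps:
V(z) = 2*z*(-12 + z) (V(z) = (-12 + z)*(2*z) = 2*z*(-12 + z))
(134/V(E(1)))**2 = (134/((2*1*(-12 + 1))))**2 = (134/((2*1*(-11))))**2 = (134/(-22))**2 = (134*(-1/22))**2 = (-67/11)**2 = 4489/121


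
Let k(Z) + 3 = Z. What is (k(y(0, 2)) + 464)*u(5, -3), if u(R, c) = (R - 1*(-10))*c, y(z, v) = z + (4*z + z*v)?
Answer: -20745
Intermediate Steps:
y(z, v) = 5*z + v*z (y(z, v) = z + (4*z + v*z) = 5*z + v*z)
u(R, c) = c*(10 + R) (u(R, c) = (R + 10)*c = (10 + R)*c = c*(10 + R))
k(Z) = -3 + Z
(k(y(0, 2)) + 464)*u(5, -3) = ((-3 + 0*(5 + 2)) + 464)*(-3*(10 + 5)) = ((-3 + 0*7) + 464)*(-3*15) = ((-3 + 0) + 464)*(-45) = (-3 + 464)*(-45) = 461*(-45) = -20745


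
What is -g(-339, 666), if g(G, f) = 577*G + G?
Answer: 195942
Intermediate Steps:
g(G, f) = 578*G
-g(-339, 666) = -578*(-339) = -1*(-195942) = 195942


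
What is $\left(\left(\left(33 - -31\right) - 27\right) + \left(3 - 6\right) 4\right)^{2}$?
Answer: $625$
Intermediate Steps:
$\left(\left(\left(33 - -31\right) - 27\right) + \left(3 - 6\right) 4\right)^{2} = \left(\left(\left(33 + 31\right) - 27\right) - 12\right)^{2} = \left(\left(64 - 27\right) - 12\right)^{2} = \left(37 - 12\right)^{2} = 25^{2} = 625$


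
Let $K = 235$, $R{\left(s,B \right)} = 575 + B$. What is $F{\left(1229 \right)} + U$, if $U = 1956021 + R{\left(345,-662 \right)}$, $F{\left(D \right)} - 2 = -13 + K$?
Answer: $1956158$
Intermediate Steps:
$F{\left(D \right)} = 224$ ($F{\left(D \right)} = 2 + \left(-13 + 235\right) = 2 + 222 = 224$)
$U = 1955934$ ($U = 1956021 + \left(575 - 662\right) = 1956021 - 87 = 1955934$)
$F{\left(1229 \right)} + U = 224 + 1955934 = 1956158$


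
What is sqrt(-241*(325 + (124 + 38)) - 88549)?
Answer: 2*I*sqrt(51479) ≈ 453.78*I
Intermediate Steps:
sqrt(-241*(325 + (124 + 38)) - 88549) = sqrt(-241*(325 + 162) - 88549) = sqrt(-241*487 - 88549) = sqrt(-117367 - 88549) = sqrt(-205916) = 2*I*sqrt(51479)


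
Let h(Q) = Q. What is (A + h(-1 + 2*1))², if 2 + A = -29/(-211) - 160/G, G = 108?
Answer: 178329316/32455809 ≈ 5.4945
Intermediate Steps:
A = -19051/5697 (A = -2 + (-29/(-211) - 160/108) = -2 + (-29*(-1/211) - 160*1/108) = -2 + (29/211 - 40/27) = -2 - 7657/5697 = -19051/5697 ≈ -3.3440)
(A + h(-1 + 2*1))² = (-19051/5697 + (-1 + 2*1))² = (-19051/5697 + (-1 + 2))² = (-19051/5697 + 1)² = (-13354/5697)² = 178329316/32455809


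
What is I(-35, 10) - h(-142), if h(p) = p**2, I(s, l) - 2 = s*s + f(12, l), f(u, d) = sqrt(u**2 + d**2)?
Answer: -18937 + 2*sqrt(61) ≈ -18921.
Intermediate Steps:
f(u, d) = sqrt(d**2 + u**2)
I(s, l) = 2 + s**2 + sqrt(144 + l**2) (I(s, l) = 2 + (s*s + sqrt(l**2 + 12**2)) = 2 + (s**2 + sqrt(l**2 + 144)) = 2 + (s**2 + sqrt(144 + l**2)) = 2 + s**2 + sqrt(144 + l**2))
I(-35, 10) - h(-142) = (2 + (-35)**2 + sqrt(144 + 10**2)) - 1*(-142)**2 = (2 + 1225 + sqrt(144 + 100)) - 1*20164 = (2 + 1225 + sqrt(244)) - 20164 = (2 + 1225 + 2*sqrt(61)) - 20164 = (1227 + 2*sqrt(61)) - 20164 = -18937 + 2*sqrt(61)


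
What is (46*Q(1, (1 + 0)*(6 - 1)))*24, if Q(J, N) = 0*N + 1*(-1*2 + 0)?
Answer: -2208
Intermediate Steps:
Q(J, N) = -2 (Q(J, N) = 0 + 1*(-2 + 0) = 0 + 1*(-2) = 0 - 2 = -2)
(46*Q(1, (1 + 0)*(6 - 1)))*24 = (46*(-2))*24 = -92*24 = -2208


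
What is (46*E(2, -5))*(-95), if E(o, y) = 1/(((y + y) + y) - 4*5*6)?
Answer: 874/27 ≈ 32.370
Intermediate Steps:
E(o, y) = 1/(-120 + 3*y) (E(o, y) = 1/((2*y + y) - 20*6) = 1/(3*y - 120) = 1/(-120 + 3*y))
(46*E(2, -5))*(-95) = (46*(1/(3*(-40 - 5))))*(-95) = (46*((1/3)/(-45)))*(-95) = (46*((1/3)*(-1/45)))*(-95) = (46*(-1/135))*(-95) = -46/135*(-95) = 874/27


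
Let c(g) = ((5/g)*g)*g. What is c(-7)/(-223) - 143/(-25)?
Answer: 32764/5575 ≈ 5.8770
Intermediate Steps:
c(g) = 5*g
c(-7)/(-223) - 143/(-25) = (5*(-7))/(-223) - 143/(-25) = -35*(-1/223) - 143*(-1/25) = 35/223 + 143/25 = 32764/5575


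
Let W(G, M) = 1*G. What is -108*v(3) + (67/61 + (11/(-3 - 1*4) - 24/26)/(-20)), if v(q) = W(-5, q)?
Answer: 60086587/111020 ≈ 541.22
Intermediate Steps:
W(G, M) = G
v(q) = -5
-108*v(3) + (67/61 + (11/(-3 - 1*4) - 24/26)/(-20)) = -108*(-5) + (67/61 + (11/(-3 - 1*4) - 24/26)/(-20)) = 540 + (67*(1/61) + (11/(-3 - 4) - 24*1/26)*(-1/20)) = 540 + (67/61 + (11/(-7) - 12/13)*(-1/20)) = 540 + (67/61 + (11*(-⅐) - 12/13)*(-1/20)) = 540 + (67/61 + (-11/7 - 12/13)*(-1/20)) = 540 + (67/61 - 227/91*(-1/20)) = 540 + (67/61 + 227/1820) = 540 + 135787/111020 = 60086587/111020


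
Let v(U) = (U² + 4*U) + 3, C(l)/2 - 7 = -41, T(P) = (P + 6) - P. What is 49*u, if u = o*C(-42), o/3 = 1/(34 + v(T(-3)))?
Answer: -9996/97 ≈ -103.05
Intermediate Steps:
T(P) = 6 (T(P) = (6 + P) - P = 6)
C(l) = -68 (C(l) = 14 + 2*(-41) = 14 - 82 = -68)
v(U) = 3 + U² + 4*U
o = 3/97 (o = 3/(34 + (3 + 6² + 4*6)) = 3/(34 + (3 + 36 + 24)) = 3/(34 + 63) = 3/97 ≈ 0.030928)
u = -204/97 (u = (3/97)*(-68) = -204/97 ≈ -2.1031)
49*u = 49*(-204/97) = -9996/97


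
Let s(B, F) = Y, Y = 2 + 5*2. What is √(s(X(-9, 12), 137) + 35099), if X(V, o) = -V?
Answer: √35111 ≈ 187.38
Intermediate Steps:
Y = 12 (Y = 2 + 10 = 12)
s(B, F) = 12
√(s(X(-9, 12), 137) + 35099) = √(12 + 35099) = √35111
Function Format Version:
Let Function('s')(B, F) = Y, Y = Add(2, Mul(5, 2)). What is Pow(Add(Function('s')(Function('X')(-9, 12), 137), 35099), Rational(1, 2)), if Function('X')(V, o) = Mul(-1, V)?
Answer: Pow(35111, Rational(1, 2)) ≈ 187.38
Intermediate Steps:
Y = 12 (Y = Add(2, 10) = 12)
Function('s')(B, F) = 12
Pow(Add(Function('s')(Function('X')(-9, 12), 137), 35099), Rational(1, 2)) = Pow(Add(12, 35099), Rational(1, 2)) = Pow(35111, Rational(1, 2))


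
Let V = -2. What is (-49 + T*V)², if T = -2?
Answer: 2025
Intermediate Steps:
(-49 + T*V)² = (-49 - 2*(-2))² = (-49 + 4)² = (-45)² = 2025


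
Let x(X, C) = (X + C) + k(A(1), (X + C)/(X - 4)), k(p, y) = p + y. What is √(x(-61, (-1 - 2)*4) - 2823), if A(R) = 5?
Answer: I*√12209730/65 ≈ 53.758*I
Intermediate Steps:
x(X, C) = 5 + C + X + (C + X)/(-4 + X) (x(X, C) = (X + C) + (5 + (X + C)/(X - 4)) = (C + X) + (5 + (C + X)/(-4 + X)) = 5 + C + X + (C + X)/(-4 + X))
√(x(-61, (-1 - 2)*4) - 2823) = √(((-1 - 2)*4 - 61 + (-4 - 61)*(5 + (-1 - 2)*4 - 61))/(-4 - 61) - 2823) = √((-3*4 - 61 - 65*(5 - 3*4 - 61))/(-65) - 2823) = √(-(-12 - 61 - 65*(5 - 12 - 61))/65 - 2823) = √(-(-12 - 61 - 65*(-68))/65 - 2823) = √(-(-12 - 61 + 4420)/65 - 2823) = √(-1/65*4347 - 2823) = √(-4347/65 - 2823) = √(-187842/65) = I*√12209730/65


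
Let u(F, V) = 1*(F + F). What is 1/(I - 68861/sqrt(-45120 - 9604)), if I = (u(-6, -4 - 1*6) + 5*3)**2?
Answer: 492516/4746269965 - 137722*I*sqrt(13681)/4746269965 ≈ 0.00010377 - 0.003394*I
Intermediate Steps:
u(F, V) = 2*F (u(F, V) = 1*(2*F) = 2*F)
I = 9 (I = (2*(-6) + 5*3)**2 = (-12 + 15)**2 = 3**2 = 9)
1/(I - 68861/sqrt(-45120 - 9604)) = 1/(9 - 68861/sqrt(-45120 - 9604)) = 1/(9 - 68861*(-I*sqrt(13681)/27362)) = 1/(9 - (-68861)*I*sqrt(13681)/27362) = 1/(9 + 68861*I*sqrt(13681)/27362)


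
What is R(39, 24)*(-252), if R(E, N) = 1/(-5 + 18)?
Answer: -252/13 ≈ -19.385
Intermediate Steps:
R(E, N) = 1/13
R(39, 24)*(-252) = (1/13)*(-252) = -252/13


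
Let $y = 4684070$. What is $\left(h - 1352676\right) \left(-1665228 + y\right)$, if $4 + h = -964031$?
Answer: $-6993784468662$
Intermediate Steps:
$h = -964035$ ($h = -4 - 964031 = -964035$)
$\left(h - 1352676\right) \left(-1665228 + y\right) = \left(-964035 - 1352676\right) \left(-1665228 + 4684070\right) = \left(-2316711\right) 3018842 = -6993784468662$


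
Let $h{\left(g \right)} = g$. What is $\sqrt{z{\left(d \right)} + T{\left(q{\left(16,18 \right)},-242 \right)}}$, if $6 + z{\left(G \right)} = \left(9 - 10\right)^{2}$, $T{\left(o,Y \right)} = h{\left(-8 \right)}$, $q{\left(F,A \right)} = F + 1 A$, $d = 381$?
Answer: $i \sqrt{13} \approx 3.6056 i$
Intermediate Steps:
$q{\left(F,A \right)} = A + F$ ($q{\left(F,A \right)} = F + A = A + F$)
$T{\left(o,Y \right)} = -8$
$z{\left(G \right)} = -5$ ($z{\left(G \right)} = -6 + \left(9 - 10\right)^{2} = -6 + \left(-1\right)^{2} = -6 + 1 = -5$)
$\sqrt{z{\left(d \right)} + T{\left(q{\left(16,18 \right)},-242 \right)}} = \sqrt{-5 - 8} = \sqrt{-13} = i \sqrt{13}$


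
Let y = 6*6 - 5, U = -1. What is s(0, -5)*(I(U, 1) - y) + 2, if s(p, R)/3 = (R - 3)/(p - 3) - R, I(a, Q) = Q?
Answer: -688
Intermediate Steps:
y = 31 (y = 36 - 5 = 31)
s(p, R) = -3*R + 3*(-3 + R)/(-3 + p) (s(p, R) = 3*((R - 3)/(p - 3) - R) = 3*((-3 + R)/(-3 + p) - R) = 3*(-R + (-3 + R)/(-3 + p)) = -3*R + 3*(-3 + R)/(-3 + p))
s(0, -5)*(I(U, 1) - y) + 2 = (3*(-3 + 4*(-5) - 1*(-5)*0)/(-3 + 0))*(1 - 1*31) + 2 = (3*(-3 - 20 + 0)/(-3))*(1 - 31) + 2 = (3*(-1/3)*(-23))*(-30) + 2 = 23*(-30) + 2 = -690 + 2 = -688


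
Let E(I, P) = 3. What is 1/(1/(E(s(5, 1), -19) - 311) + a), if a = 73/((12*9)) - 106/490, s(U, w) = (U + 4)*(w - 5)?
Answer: 145530/66413 ≈ 2.1913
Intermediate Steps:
s(U, w) = (-5 + w)*(4 + U) (s(U, w) = (4 + U)*(-5 + w) = (-5 + w)*(4 + U))
a = 12161/26460 (a = 73/108 - 106*1/490 = 73*(1/108) - 53/245 = 73/108 - 53/245 = 12161/26460 ≈ 0.45960)
1/(1/(E(s(5, 1), -19) - 311) + a) = 1/(1/(3 - 311) + 12161/26460) = 1/(1/(-308) + 12161/26460) = 1/(-1/308 + 12161/26460) = 1/(66413/145530) = 145530/66413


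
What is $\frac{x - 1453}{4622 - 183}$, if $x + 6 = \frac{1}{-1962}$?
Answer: $- \frac{2862559}{8709318} \approx -0.32868$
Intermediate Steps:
$x = - \frac{11773}{1962}$ ($x = -6 + \frac{1}{-1962} = -6 - \frac{1}{1962} = - \frac{11773}{1962} \approx -6.0005$)
$\frac{x - 1453}{4622 - 183} = \frac{- \frac{11773}{1962} - 1453}{4622 - 183} = - \frac{2862559}{1962 \cdot 4439} = \left(- \frac{2862559}{1962}\right) \frac{1}{4439} = - \frac{2862559}{8709318}$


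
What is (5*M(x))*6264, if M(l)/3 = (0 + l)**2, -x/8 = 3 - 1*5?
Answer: 24053760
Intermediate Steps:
x = 16 (x = -8*(3 - 1*5) = -8*(3 - 5) = -8*(-2) = 16)
M(l) = 3*l**2 (M(l) = 3*(0 + l)**2 = 3*l**2)
(5*M(x))*6264 = (5*(3*16**2))*6264 = (5*(3*256))*6264 = (5*768)*6264 = 3840*6264 = 24053760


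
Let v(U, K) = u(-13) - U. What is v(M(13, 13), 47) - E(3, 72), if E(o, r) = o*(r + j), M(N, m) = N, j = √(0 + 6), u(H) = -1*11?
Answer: -240 - 3*√6 ≈ -247.35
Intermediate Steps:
u(H) = -11
j = √6 ≈ 2.4495
E(o, r) = o*(r + √6)
v(U, K) = -11 - U
v(M(13, 13), 47) - E(3, 72) = (-11 - 1*13) - 3*(72 + √6) = (-11 - 13) - (216 + 3*√6) = -24 + (-216 - 3*√6) = -240 - 3*√6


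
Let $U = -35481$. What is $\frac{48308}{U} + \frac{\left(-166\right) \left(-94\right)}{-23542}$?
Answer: $- \frac{845456230}{417646851} \approx -2.0243$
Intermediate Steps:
$\frac{48308}{U} + \frac{\left(-166\right) \left(-94\right)}{-23542} = \frac{48308}{-35481} + \frac{\left(-166\right) \left(-94\right)}{-23542} = 48308 \left(- \frac{1}{35481}\right) + 15604 \left(- \frac{1}{23542}\right) = - \frac{48308}{35481} - \frac{7802}{11771} = - \frac{845456230}{417646851}$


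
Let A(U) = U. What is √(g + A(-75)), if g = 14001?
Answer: √13926 ≈ 118.01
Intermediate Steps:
√(g + A(-75)) = √(14001 - 75) = √13926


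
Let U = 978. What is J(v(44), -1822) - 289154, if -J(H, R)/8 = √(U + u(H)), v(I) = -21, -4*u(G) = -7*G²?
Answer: -289154 - 4*√6999 ≈ -2.8949e+5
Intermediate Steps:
u(G) = 7*G²/4 (u(G) = -(-7)*G²/4 = 7*G²/4)
J(H, R) = -8*√(978 + 7*H²/4)
J(v(44), -1822) - 289154 = -4*√(3912 + 7*(-21)²) - 289154 = -4*√(3912 + 7*441) - 289154 = -4*√(3912 + 3087) - 289154 = -4*√6999 - 289154 = -289154 - 4*√6999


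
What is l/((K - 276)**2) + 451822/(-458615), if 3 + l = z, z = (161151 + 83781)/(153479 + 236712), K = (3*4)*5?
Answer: -304656727885501/309221185763520 ≈ -0.98524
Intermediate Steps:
K = 60 (K = 12*5 = 60)
z = 244932/390191 ≈ 0.62772
l = -925641/390191 (l = -3 + 244932/390191 = -925641/390191 ≈ -2.3723)
l/((K - 276)**2) + 451822/(-458615) = -925641/(390191*(60 - 276)**2) + 451822/(-458615) = -925641/(390191*((-216)**2)) + 451822*(-1/458615) = -925641/390191/46656 - 451822/458615 = -925641/390191*1/46656 - 451822/458615 = -34283/674250048 - 451822/458615 = -304656727885501/309221185763520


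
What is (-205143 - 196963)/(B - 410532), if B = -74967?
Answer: 402106/485499 ≈ 0.82823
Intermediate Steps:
(-205143 - 196963)/(B - 410532) = (-205143 - 196963)/(-74967 - 410532) = -402106/(-485499) = -402106*(-1/485499) = 402106/485499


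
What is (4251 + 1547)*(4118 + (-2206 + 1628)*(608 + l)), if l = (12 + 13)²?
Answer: -4108207688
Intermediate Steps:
l = 625 (l = 25² = 625)
(4251 + 1547)*(4118 + (-2206 + 1628)*(608 + l)) = (4251 + 1547)*(4118 + (-2206 + 1628)*(608 + 625)) = 5798*(4118 - 578*1233) = 5798*(4118 - 712674) = 5798*(-708556) = -4108207688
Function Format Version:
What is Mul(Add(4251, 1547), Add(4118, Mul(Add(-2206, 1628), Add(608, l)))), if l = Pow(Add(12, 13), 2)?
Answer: -4108207688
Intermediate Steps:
l = 625 (l = Pow(25, 2) = 625)
Mul(Add(4251, 1547), Add(4118, Mul(Add(-2206, 1628), Add(608, l)))) = Mul(Add(4251, 1547), Add(4118, Mul(Add(-2206, 1628), Add(608, 625)))) = Mul(5798, Add(4118, Mul(-578, 1233))) = Mul(5798, Add(4118, -712674)) = Mul(5798, -708556) = -4108207688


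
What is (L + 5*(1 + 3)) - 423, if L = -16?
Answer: -419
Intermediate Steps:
(L + 5*(1 + 3)) - 423 = (-16 + 5*(1 + 3)) - 423 = (-16 + 5*4) - 423 = (-16 + 20) - 423 = 4 - 423 = -419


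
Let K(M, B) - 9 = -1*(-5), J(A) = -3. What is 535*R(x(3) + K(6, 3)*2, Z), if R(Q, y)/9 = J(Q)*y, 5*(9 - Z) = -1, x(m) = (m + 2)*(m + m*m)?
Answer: -132894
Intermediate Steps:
x(m) = (2 + m)*(m + m²)
Z = 46/5 (Z = 9 - ⅕*(-1) = 9 + ⅕ = 46/5 ≈ 9.2000)
K(M, B) = 14 (K(M, B) = 9 - 1*(-5) = 9 + 5 = 14)
R(Q, y) = -27*y (R(Q, y) = 9*(-3*y) = -27*y)
535*R(x(3) + K(6, 3)*2, Z) = 535*(-27*46/5) = 535*(-1242/5) = -132894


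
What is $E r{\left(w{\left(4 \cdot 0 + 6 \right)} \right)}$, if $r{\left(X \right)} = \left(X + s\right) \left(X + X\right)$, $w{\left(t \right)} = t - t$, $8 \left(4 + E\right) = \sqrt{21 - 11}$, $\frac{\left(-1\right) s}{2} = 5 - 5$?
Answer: $0$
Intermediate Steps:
$s = 0$ ($s = - 2 \left(5 - 5\right) = \left(-2\right) 0 = 0$)
$E = -4 + \frac{\sqrt{10}}{8}$ ($E = -4 + \frac{\sqrt{21 - 11}}{8} = -4 + \frac{\sqrt{10}}{8} \approx -3.6047$)
$w{\left(t \right)} = 0$
$r{\left(X \right)} = 2 X^{2}$ ($r{\left(X \right)} = \left(X + 0\right) \left(X + X\right) = X 2 X = 2 X^{2}$)
$E r{\left(w{\left(4 \cdot 0 + 6 \right)} \right)} = \left(-4 + \frac{\sqrt{10}}{8}\right) 2 \cdot 0^{2} = \left(-4 + \frac{\sqrt{10}}{8}\right) 2 \cdot 0 = \left(-4 + \frac{\sqrt{10}}{8}\right) 0 = 0$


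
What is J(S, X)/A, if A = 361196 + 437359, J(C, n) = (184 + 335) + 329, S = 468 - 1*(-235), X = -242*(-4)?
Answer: 848/798555 ≈ 0.0010619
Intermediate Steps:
X = 968
S = 703 (S = 468 + 235 = 703)
J(C, n) = 848 (J(C, n) = 519 + 329 = 848)
A = 798555
J(S, X)/A = 848/798555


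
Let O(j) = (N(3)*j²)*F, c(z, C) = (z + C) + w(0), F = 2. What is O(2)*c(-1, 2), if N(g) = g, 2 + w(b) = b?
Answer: -24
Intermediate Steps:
w(b) = -2 + b
c(z, C) = -2 + C + z (c(z, C) = (z + C) + (-2 + 0) = (C + z) - 2 = -2 + C + z)
O(j) = 6*j² (O(j) = (3*j²)*2 = 6*j²)
O(2)*c(-1, 2) = (6*2²)*(-2 + 2 - 1) = (6*4)*(-1) = 24*(-1) = -24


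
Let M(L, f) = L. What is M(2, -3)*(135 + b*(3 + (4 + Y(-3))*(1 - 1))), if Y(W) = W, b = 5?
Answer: 300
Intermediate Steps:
M(2, -3)*(135 + b*(3 + (4 + Y(-3))*(1 - 1))) = 2*(135 + 5*(3 + (4 - 3)*(1 - 1))) = 2*(135 + 5*(3 + 1*0)) = 2*(135 + 5*(3 + 0)) = 2*(135 + 5*3) = 2*(135 + 15) = 2*150 = 300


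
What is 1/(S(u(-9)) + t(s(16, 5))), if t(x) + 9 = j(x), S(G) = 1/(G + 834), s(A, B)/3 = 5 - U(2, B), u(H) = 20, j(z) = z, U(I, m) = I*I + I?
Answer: -854/10247 ≈ -0.083341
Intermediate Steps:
U(I, m) = I + I² (U(I, m) = I² + I = I + I²)
s(A, B) = -3 (s(A, B) = 3*(5 - 2*(1 + 2)) = 3*(5 - 2*3) = 3*(5 - 1*6) = 3*(5 - 6) = 3*(-1) = -3)
S(G) = 1/(834 + G)
t(x) = -9 + x
1/(S(u(-9)) + t(s(16, 5))) = 1/(1/(834 + 20) + (-9 - 3)) = 1/(1/854 - 12) = 1/(-10247/854) = -854/10247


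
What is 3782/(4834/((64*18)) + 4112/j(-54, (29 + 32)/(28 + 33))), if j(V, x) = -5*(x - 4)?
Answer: 10892160/801589 ≈ 13.588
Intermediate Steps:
j(V, x) = 20 - 5*x (j(V, x) = -5*(-4 + x) = 20 - 5*x)
3782/(4834/((64*18)) + 4112/j(-54, (29 + 32)/(28 + 33))) = 3782/(4834/((64*18)) + 4112/(20 - 5*(29 + 32)/(28 + 33))) = 3782/(4834/1152 + 4112/(20 - 305/61)) = 3782/(4834*(1/1152) + 4112/(20 - 305/61)) = 3782/(2417/576 + 4112/(20 - 5*1)) = 3782/(2417/576 + 4112/(20 - 5)) = 3782/(2417/576 + 4112/15) = 3782/(801589/2880) = 3782*(2880/801589) = 10892160/801589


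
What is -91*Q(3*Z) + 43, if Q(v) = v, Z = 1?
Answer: -230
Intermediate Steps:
-91*Q(3*Z) + 43 = -273 + 43 = -230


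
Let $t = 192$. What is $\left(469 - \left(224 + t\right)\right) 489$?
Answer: $25917$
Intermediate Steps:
$\left(469 - \left(224 + t\right)\right) 489 = \left(469 - 416\right) 489 = 53 \cdot 489 = 25917$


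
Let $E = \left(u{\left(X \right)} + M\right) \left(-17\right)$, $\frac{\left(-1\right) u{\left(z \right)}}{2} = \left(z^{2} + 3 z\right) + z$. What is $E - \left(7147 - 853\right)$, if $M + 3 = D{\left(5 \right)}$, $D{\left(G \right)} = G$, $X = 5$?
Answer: $-4798$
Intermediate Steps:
$u{\left(z \right)} = - 8 z - 2 z^{2}$ ($u{\left(z \right)} = - 2 \left(\left(z^{2} + 3 z\right) + z\right) = - 2 \left(z^{2} + 4 z\right) = - 8 z - 2 z^{2}$)
$M = 2$ ($M = -3 + 5 = 2$)
$E = 1496$ ($E = \left(\left(-2\right) 5 \left(4 + 5\right) + 2\right) \left(-17\right) = \left(\left(-2\right) 5 \cdot 9 + 2\right) \left(-17\right) = \left(-90 + 2\right) \left(-17\right) = \left(-88\right) \left(-17\right) = 1496$)
$E - \left(7147 - 853\right) = 1496 - \left(7147 - 853\right) = 1496 - 6294 = -4798$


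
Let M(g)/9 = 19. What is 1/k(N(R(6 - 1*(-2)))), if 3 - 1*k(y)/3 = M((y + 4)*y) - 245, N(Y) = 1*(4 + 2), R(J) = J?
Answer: 1/231 ≈ 0.0043290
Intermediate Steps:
N(Y) = 6 (N(Y) = 1*6 = 6)
M(g) = 171 (M(g) = 9*19 = 171)
k(y) = 231 (k(y) = 9 - 3*(171 - 245) = 9 - 3*(-74) = 9 + 222 = 231)
1/k(N(R(6 - 1*(-2)))) = 1/231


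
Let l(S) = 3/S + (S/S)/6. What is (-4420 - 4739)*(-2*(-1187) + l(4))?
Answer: -87007447/4 ≈ -2.1752e+7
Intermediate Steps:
l(S) = 1/6 + 3/S (l(S) = 3/S + 1*(1/6) = 3/S + 1/6 = 1/6 + 3/S)
(-4420 - 4739)*(-2*(-1187) + l(4)) = (-4420 - 4739)*(-2*(-1187) + (1/6)*(18 + 4)/4) = -9159*(2374 + (1/6)*(1/4)*22) = -9159*(2374 + 11/12) = -9159*28499/12 = -87007447/4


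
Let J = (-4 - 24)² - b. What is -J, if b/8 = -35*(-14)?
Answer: 3136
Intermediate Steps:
b = 3920 (b = 8*(-35*(-14)) = 8*490 = 3920)
J = -3136 (J = (-4 - 24)² - 1*3920 = (-28)² - 3920 = 784 - 3920 = -3136)
-J = -1*(-3136) = 3136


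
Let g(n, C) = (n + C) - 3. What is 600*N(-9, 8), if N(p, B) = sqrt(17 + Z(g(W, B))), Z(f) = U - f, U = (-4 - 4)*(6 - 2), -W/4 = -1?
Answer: 1200*I*sqrt(6) ≈ 2939.4*I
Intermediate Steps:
W = 4 (W = -4*(-1) = 4)
g(n, C) = -3 + C + n (g(n, C) = (C + n) - 3 = -3 + C + n)
U = -32 (U = -8*4 = -32)
Z(f) = -32 - f
N(p, B) = sqrt(-16 - B) (N(p, B) = sqrt(17 + (-32 - (-3 + B + 4))) = sqrt(17 + (-32 - (1 + B))) = sqrt(17 + (-32 + (-1 - B))) = sqrt(17 + (-33 - B)) = sqrt(-16 - B))
600*N(-9, 8) = 600*sqrt(-16 - 1*8) = 600*sqrt(-16 - 8) = 600*sqrt(-24) = 600*(2*I*sqrt(6)) = 1200*I*sqrt(6)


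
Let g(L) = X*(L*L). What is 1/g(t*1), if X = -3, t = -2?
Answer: -1/12 ≈ -0.083333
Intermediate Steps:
g(L) = -3*L**2 (g(L) = -3*L*L = -3*L**2)
1/g(t*1) = 1/(-3*(-2*1)**2) = 1/(-3*(-2)**2) = 1/(-3*4) = 1/(-12) = -1/12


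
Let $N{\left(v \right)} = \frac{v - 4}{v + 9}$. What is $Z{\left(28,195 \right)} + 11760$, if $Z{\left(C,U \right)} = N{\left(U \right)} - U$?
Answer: $\frac{2359451}{204} \approx 11566.0$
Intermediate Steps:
$N{\left(v \right)} = \frac{-4 + v}{9 + v}$
$Z{\left(C,U \right)} = - U + \frac{-4 + U}{9 + U}$ ($Z{\left(C,U \right)} = \frac{-4 + U}{9 + U} - U = - U + \frac{-4 + U}{9 + U}$)
$Z{\left(28,195 \right)} + 11760 = \frac{-4 + 195 - 195 \left(9 + 195\right)}{9 + 195} + 11760 = \frac{-4 + 195 - 195 \cdot 204}{204} + 11760 = \frac{-4 + 195 - 39780}{204} + 11760 = \frac{1}{204} \left(-39589\right) + 11760 = - \frac{39589}{204} + 11760 = \frac{2359451}{204}$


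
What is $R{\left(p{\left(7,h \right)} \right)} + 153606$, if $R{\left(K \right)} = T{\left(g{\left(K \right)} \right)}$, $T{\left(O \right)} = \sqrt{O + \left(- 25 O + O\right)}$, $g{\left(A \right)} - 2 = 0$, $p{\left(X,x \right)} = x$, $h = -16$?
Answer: $153606 + i \sqrt{46} \approx 1.5361 \cdot 10^{5} + 6.7823 i$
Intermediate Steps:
$g{\left(A \right)} = 2$ ($g{\left(A \right)} = 2 + 0 = 2$)
$T{\left(O \right)} = \sqrt{23} \sqrt{- O}$ ($T{\left(O \right)} = \sqrt{O - 24 O} = \sqrt{- 23 O} = \sqrt{23} \sqrt{- O}$)
$R{\left(K \right)} = i \sqrt{46}$ ($R{\left(K \right)} = \sqrt{23} \sqrt{\left(-1\right) 2} = \sqrt{23} \sqrt{-2} = \sqrt{23} i \sqrt{2} = i \sqrt{46}$)
$R{\left(p{\left(7,h \right)} \right)} + 153606 = i \sqrt{46} + 153606 = 153606 + i \sqrt{46}$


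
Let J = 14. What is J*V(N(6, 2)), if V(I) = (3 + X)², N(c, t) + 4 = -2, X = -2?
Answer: 14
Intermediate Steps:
N(c, t) = -6 (N(c, t) = -4 - 2 = -6)
V(I) = 1 (V(I) = (3 - 2)² = 1² = 1)
J*V(N(6, 2)) = 14*1 = 14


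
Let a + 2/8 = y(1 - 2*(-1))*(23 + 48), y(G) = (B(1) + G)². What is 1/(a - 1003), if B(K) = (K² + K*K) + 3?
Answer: 4/14163 ≈ 0.00028243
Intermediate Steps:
B(K) = 3 + 2*K² (B(K) = (K² + K²) + 3 = 2*K² + 3 = 3 + 2*K²)
y(G) = (5 + G)² (y(G) = ((3 + 2*1²) + G)² = ((3 + 2*1) + G)² = ((3 + 2) + G)² = (5 + G)²)
a = 18175/4 (a = -¼ + (5 + (1 - 2*(-1)))²*(23 + 48) = -¼ + (5 + (1 + 2))²*71 = -¼ + (5 + 3)²*71 = -¼ + 8²*71 = -¼ + 64*71 = -¼ + 4544 = 18175/4 ≈ 4543.8)
1/(a - 1003) = 1/(18175/4 - 1003) = 1/(14163/4) = 4/14163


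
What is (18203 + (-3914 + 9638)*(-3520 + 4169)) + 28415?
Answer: 3761494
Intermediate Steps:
(18203 + (-3914 + 9638)*(-3520 + 4169)) + 28415 = (18203 + 5724*649) + 28415 = (18203 + 3714876) + 28415 = 3733079 + 28415 = 3761494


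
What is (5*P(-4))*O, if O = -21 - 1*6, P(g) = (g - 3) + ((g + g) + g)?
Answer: 2565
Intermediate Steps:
P(g) = -3 + 4*g (P(g) = (-3 + g) + (2*g + g) = (-3 + g) + 3*g = -3 + 4*g)
O = -27 (O = -21 - 6 = -27)
(5*P(-4))*O = (5*(-3 + 4*(-4)))*(-27) = (5*(-3 - 16))*(-27) = (5*(-19))*(-27) = -95*(-27) = 2565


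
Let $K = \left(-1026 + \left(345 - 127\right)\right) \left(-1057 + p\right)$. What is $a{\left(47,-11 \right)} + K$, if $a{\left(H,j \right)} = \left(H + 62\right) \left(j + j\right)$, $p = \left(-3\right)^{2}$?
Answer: $844386$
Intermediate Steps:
$p = 9$
$a{\left(H,j \right)} = 2 j \left(62 + H\right)$ ($a{\left(H,j \right)} = \left(62 + H\right) 2 j = 2 j \left(62 + H\right)$)
$K = 846784$ ($K = \left(-1026 + \left(345 - 127\right)\right) \left(-1057 + 9\right) = \left(-1026 + 218\right) \left(-1048\right) = \left(-808\right) \left(-1048\right) = 846784$)
$a{\left(47,-11 \right)} + K = 2 \left(-11\right) \left(62 + 47\right) + 846784 = 2 \left(-11\right) 109 + 846784 = -2398 + 846784 = 844386$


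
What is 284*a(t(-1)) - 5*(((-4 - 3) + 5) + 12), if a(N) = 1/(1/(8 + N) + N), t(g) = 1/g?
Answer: -1144/3 ≈ -381.33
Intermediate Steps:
a(N) = 1/(N + 1/(8 + N))
284*a(t(-1)) - 5*(((-4 - 3) + 5) + 12) = 284*((8 + 1/(-1))/(1 + (1/(-1))² + 8/(-1))) - 5*(((-4 - 3) + 5) + 12) = 284*((8 - 1)/(1 + (-1)² + 8*(-1))) - 5*((-7 + 5) + 12) = 284*(7/(1 + 1 - 8)) - 5*(-2 + 12) = 284*(7/(-6)) - 5*10 = 284*(-⅙*7) - 50 = 284*(-7/6) - 50 = -994/3 - 50 = -1144/3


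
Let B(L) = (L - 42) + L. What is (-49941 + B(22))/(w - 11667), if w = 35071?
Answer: -49939/23404 ≈ -2.1338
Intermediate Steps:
B(L) = -42 + 2*L (B(L) = (-42 + L) + L = -42 + 2*L)
(-49941 + B(22))/(w - 11667) = (-49941 + (-42 + 2*22))/(35071 - 11667) = (-49941 + (-42 + 44))/23404 = (-49941 + 2)*(1/23404) = -49939*1/23404 = -49939/23404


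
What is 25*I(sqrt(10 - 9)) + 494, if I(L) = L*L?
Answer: 519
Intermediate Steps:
I(L) = L**2
25*I(sqrt(10 - 9)) + 494 = 25*(sqrt(10 - 9))**2 + 494 = 25*(sqrt(1))**2 + 494 = 25*1**2 + 494 = 25*1 + 494 = 25 + 494 = 519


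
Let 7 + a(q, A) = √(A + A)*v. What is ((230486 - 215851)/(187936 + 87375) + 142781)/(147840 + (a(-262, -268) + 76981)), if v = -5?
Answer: 2209314314542041/3478647264531689 + 98272986315*I*√134/3478647264531689 ≈ 0.63511 + 0.00032702*I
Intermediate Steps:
a(q, A) = -7 - 5*√2*√A (a(q, A) = -7 + √(A + A)*(-5) = -7 + √(2*A)*(-5) = -7 + (√2*√A)*(-5) = -7 - 5*√2*√A)
((230486 - 215851)/(187936 + 87375) + 142781)/(147840 + (a(-262, -268) + 76981)) = ((230486 - 215851)/(187936 + 87375) + 142781)/(147840 + ((-7 - 5*√2*√(-268)) + 76981)) = (14635/275311 + 142781)/(147840 + ((-7 - 5*√2*2*I*√67) + 76981)) = (14635*(1/275311) + 142781)/(147840 + ((-7 - 10*I*√134) + 76981)) = (14635/275311 + 142781)/(147840 + (76974 - 10*I*√134)) = 39309194526/(275311*(224814 - 10*I*√134))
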